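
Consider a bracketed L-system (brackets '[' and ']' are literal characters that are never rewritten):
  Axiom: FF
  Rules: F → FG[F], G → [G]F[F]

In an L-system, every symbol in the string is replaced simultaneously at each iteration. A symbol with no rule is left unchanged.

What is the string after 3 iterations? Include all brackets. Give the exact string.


Answer: FG[F][G]F[F][FG[F]][[G]F[F]]FG[F][FG[F]][FG[F][G]F[F][FG[F]]]FG[F][G]F[F][FG[F]][[G]F[F]]FG[F][FG[F]][FG[F][G]F[F][FG[F]]]

Derivation:
Step 0: FF
Step 1: FG[F]FG[F]
Step 2: FG[F][G]F[F][FG[F]]FG[F][G]F[F][FG[F]]
Step 3: FG[F][G]F[F][FG[F]][[G]F[F]]FG[F][FG[F]][FG[F][G]F[F][FG[F]]]FG[F][G]F[F][FG[F]][[G]F[F]]FG[F][FG[F]][FG[F][G]F[F][FG[F]]]


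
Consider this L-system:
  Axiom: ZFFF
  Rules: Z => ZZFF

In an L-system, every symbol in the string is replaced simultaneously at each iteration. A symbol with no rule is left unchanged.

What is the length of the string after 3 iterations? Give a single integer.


Step 0: length = 4
Step 1: length = 7
Step 2: length = 13
Step 3: length = 25

Answer: 25


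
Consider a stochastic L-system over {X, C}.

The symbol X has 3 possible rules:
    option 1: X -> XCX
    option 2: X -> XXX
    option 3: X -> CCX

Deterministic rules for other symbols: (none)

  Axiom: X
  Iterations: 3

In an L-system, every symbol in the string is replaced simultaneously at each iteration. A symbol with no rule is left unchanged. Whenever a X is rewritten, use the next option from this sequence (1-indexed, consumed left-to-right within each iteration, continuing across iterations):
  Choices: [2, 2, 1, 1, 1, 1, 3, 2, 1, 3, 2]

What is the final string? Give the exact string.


Answer: XCXXCXCCXXXXCXCXCCXCXXX

Derivation:
Step 0: X
Step 1: XXX  (used choices [2])
Step 2: XXXXCXXCX  (used choices [2, 1, 1])
Step 3: XCXXCXCCXXXXCXCXCCXCXXX  (used choices [1, 1, 3, 2, 1, 3, 2])


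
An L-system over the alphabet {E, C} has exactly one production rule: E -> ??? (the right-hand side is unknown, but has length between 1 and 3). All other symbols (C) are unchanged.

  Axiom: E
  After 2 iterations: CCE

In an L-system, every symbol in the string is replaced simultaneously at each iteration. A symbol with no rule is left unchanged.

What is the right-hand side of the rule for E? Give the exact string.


Answer: CE

Derivation:
Trying E -> CE:
  Step 0: E
  Step 1: CE
  Step 2: CCE
Matches the given result.


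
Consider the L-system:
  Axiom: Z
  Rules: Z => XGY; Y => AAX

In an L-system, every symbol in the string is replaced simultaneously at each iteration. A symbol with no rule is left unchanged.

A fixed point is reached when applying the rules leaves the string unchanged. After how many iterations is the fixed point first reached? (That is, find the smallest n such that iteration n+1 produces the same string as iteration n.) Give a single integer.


Step 0: Z
Step 1: XGY
Step 2: XGAAX
Step 3: XGAAX  (unchanged — fixed point at step 2)

Answer: 2


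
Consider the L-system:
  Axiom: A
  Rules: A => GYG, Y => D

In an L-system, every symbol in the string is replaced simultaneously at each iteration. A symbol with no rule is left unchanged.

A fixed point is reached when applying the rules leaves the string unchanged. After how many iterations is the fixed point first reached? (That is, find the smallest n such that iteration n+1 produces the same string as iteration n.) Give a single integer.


Step 0: A
Step 1: GYG
Step 2: GDG
Step 3: GDG  (unchanged — fixed point at step 2)

Answer: 2


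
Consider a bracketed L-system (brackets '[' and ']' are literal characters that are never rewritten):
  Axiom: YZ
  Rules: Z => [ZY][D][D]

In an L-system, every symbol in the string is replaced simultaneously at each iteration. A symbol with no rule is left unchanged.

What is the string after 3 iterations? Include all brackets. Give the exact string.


Step 0: YZ
Step 1: Y[ZY][D][D]
Step 2: Y[[ZY][D][D]Y][D][D]
Step 3: Y[[[ZY][D][D]Y][D][D]Y][D][D]

Answer: Y[[[ZY][D][D]Y][D][D]Y][D][D]


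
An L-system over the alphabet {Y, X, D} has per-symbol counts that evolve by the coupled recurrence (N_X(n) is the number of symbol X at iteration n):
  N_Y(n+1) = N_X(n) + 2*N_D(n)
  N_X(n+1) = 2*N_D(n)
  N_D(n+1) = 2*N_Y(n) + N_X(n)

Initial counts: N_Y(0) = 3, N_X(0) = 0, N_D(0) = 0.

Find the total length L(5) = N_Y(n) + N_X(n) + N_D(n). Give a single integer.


Answer: 384

Derivation:
Step 0: N_Y=3, N_X=0, N_D=0, L=3
Step 1: N_Y=0, N_X=0, N_D=6, L=6
Step 2: N_Y=12, N_X=12, N_D=0, L=24
Step 3: N_Y=12, N_X=0, N_D=36, L=48
Step 4: N_Y=72, N_X=72, N_D=24, L=168
Step 5: N_Y=120, N_X=48, N_D=216, L=384


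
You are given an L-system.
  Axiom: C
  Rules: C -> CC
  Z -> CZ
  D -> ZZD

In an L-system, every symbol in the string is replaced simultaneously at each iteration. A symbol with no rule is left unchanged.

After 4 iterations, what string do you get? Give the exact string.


Step 0: C
Step 1: CC
Step 2: CCCC
Step 3: CCCCCCCC
Step 4: CCCCCCCCCCCCCCCC

Answer: CCCCCCCCCCCCCCCC


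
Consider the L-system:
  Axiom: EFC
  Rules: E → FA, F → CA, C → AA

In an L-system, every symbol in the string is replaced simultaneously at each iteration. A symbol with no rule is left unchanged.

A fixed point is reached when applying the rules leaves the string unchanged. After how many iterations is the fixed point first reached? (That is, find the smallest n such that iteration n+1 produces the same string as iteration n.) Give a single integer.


Step 0: EFC
Step 1: FACAAA
Step 2: CAAAAAAA
Step 3: AAAAAAAAA
Step 4: AAAAAAAAA  (unchanged — fixed point at step 3)

Answer: 3


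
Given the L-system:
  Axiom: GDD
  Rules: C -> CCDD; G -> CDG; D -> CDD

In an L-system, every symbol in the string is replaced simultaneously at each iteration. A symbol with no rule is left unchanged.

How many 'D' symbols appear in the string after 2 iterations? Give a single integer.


Answer: 17

Derivation:
Step 0: GDD  (2 'D')
Step 1: CDGCDDCDD  (5 'D')
Step 2: CCDDCDDCDGCCDDCDDCDDCCDDCDDCDD  (17 'D')


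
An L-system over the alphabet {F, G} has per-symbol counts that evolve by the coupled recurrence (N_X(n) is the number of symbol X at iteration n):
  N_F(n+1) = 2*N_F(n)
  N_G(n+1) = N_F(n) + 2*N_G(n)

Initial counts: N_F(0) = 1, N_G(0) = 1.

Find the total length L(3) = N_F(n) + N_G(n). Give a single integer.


Step 0: N_F=1, N_G=1, L=2
Step 1: N_F=2, N_G=3, L=5
Step 2: N_F=4, N_G=8, L=12
Step 3: N_F=8, N_G=20, L=28

Answer: 28


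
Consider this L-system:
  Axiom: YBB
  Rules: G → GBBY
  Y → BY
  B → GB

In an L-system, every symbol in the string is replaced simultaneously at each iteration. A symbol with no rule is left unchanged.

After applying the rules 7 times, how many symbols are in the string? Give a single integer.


Step 0: length = 3
Step 1: length = 6
Step 2: length = 16
Step 3: length = 42
Step 4: length = 110
Step 5: length = 288
Step 6: length = 754
Step 7: length = 1974

Answer: 1974


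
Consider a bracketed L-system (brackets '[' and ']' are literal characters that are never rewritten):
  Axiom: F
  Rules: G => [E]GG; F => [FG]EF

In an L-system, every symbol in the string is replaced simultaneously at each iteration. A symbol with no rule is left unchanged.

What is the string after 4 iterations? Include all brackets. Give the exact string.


Step 0: F
Step 1: [FG]EF
Step 2: [[FG]EF[E]GG]E[FG]EF
Step 3: [[[FG]EF[E]GG]E[FG]EF[E][E]GG[E]GG]E[[FG]EF[E]GG]E[FG]EF
Step 4: [[[[FG]EF[E]GG]E[FG]EF[E][E]GG[E]GG]E[[FG]EF[E]GG]E[FG]EF[E][E][E]GG[E]GG[E][E]GG[E]GG]E[[[FG]EF[E]GG]E[FG]EF[E][E]GG[E]GG]E[[FG]EF[E]GG]E[FG]EF

Answer: [[[[FG]EF[E]GG]E[FG]EF[E][E]GG[E]GG]E[[FG]EF[E]GG]E[FG]EF[E][E][E]GG[E]GG[E][E]GG[E]GG]E[[[FG]EF[E]GG]E[FG]EF[E][E]GG[E]GG]E[[FG]EF[E]GG]E[FG]EF


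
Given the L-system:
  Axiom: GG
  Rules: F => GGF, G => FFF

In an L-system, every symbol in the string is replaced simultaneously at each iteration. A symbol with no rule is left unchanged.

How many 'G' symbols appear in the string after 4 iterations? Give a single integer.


Step 0: GG  (2 'G')
Step 1: FFFFFF  (0 'G')
Step 2: GGFGGFGGFGGFGGFGGF  (12 'G')
Step 3: FFFFFFGGFFFFFFFGGFFFFFFFGGFFFFFFFGGFFFFFFFGGFFFFFFFGGF  (12 'G')
Step 4: GGFGGFGGFGGFGGFGGFFFFFFFGGFGGFGGFGGFGGFGGFGGFFFFFFFGGFGGFGGFGGFGGFGGFGGFFFFFFFGGFGGFGGFGGFGGFGGFGGFFFFFFFGGFGGFGGFGGFGGFGGFGGFFFFFFFGGFGGFGGFGGFGGFGGFGGFFFFFFFGGF  (84 'G')

Answer: 84


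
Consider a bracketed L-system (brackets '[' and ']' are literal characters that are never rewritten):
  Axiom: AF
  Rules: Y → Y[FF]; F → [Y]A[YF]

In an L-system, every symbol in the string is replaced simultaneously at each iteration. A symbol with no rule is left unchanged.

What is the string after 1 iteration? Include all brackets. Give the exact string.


Answer: A[Y]A[YF]

Derivation:
Step 0: AF
Step 1: A[Y]A[YF]


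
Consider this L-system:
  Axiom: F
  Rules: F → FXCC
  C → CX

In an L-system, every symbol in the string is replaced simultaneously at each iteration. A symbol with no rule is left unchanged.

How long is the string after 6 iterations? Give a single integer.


Answer: 49

Derivation:
Step 0: length = 1
Step 1: length = 4
Step 2: length = 9
Step 3: length = 16
Step 4: length = 25
Step 5: length = 36
Step 6: length = 49


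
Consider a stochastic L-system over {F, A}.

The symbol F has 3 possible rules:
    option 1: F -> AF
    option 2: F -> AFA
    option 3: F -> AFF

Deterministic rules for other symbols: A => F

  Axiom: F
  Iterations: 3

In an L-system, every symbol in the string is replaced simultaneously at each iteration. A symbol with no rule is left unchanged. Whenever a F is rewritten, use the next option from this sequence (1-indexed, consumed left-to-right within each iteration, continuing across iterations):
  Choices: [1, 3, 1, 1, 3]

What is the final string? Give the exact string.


Step 0: F
Step 1: AF  (used choices [1])
Step 2: FAFF  (used choices [3])
Step 3: AFFAFAFF  (used choices [1, 1, 3])

Answer: AFFAFAFF


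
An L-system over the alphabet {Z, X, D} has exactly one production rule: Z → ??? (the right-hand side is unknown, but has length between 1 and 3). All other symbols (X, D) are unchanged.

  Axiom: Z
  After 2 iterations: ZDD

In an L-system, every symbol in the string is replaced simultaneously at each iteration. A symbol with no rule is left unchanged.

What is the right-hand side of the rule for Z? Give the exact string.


Trying Z → ZD:
  Step 0: Z
  Step 1: ZD
  Step 2: ZDD
Matches the given result.

Answer: ZD


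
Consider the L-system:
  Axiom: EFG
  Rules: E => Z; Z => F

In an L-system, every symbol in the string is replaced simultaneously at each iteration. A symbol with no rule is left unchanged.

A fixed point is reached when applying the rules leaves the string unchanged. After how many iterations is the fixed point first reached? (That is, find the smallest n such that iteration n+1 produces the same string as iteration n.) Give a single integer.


Answer: 2

Derivation:
Step 0: EFG
Step 1: ZFG
Step 2: FFG
Step 3: FFG  (unchanged — fixed point at step 2)


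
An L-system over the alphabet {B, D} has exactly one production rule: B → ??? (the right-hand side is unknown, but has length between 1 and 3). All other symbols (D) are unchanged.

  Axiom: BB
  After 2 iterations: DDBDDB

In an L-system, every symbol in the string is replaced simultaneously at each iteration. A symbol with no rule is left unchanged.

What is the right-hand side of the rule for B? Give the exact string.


Trying B → DB:
  Step 0: BB
  Step 1: DBDB
  Step 2: DDBDDB
Matches the given result.

Answer: DB


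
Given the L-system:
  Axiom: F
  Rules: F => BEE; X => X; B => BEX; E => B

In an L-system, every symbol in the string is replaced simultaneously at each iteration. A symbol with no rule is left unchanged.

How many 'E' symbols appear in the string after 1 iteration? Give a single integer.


Step 0: F  (0 'E')
Step 1: BEE  (2 'E')

Answer: 2


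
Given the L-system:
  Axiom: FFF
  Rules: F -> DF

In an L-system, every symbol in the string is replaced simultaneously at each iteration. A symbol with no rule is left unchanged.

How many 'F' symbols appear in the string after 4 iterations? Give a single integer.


Step 0: FFF  (3 'F')
Step 1: DFDFDF  (3 'F')
Step 2: DDFDDFDDF  (3 'F')
Step 3: DDDFDDDFDDDF  (3 'F')
Step 4: DDDDFDDDDFDDDDF  (3 'F')

Answer: 3


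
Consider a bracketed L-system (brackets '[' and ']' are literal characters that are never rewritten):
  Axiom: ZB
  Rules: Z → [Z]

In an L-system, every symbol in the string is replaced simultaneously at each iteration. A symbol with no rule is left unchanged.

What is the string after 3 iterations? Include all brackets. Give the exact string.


Answer: [[[Z]]]B

Derivation:
Step 0: ZB
Step 1: [Z]B
Step 2: [[Z]]B
Step 3: [[[Z]]]B


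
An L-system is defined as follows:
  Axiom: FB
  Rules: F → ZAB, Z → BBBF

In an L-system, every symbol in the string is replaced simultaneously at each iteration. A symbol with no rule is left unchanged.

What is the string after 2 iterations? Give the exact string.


Step 0: FB
Step 1: ZABB
Step 2: BBBFABB

Answer: BBBFABB


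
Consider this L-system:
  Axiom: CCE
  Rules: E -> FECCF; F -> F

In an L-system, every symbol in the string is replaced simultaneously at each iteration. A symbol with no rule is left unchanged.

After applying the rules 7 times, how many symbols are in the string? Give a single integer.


Step 0: length = 3
Step 1: length = 7
Step 2: length = 11
Step 3: length = 15
Step 4: length = 19
Step 5: length = 23
Step 6: length = 27
Step 7: length = 31

Answer: 31


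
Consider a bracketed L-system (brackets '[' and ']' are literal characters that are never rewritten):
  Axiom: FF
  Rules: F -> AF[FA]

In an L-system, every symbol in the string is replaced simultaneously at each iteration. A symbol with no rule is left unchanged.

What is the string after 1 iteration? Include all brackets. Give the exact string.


Step 0: FF
Step 1: AF[FA]AF[FA]

Answer: AF[FA]AF[FA]


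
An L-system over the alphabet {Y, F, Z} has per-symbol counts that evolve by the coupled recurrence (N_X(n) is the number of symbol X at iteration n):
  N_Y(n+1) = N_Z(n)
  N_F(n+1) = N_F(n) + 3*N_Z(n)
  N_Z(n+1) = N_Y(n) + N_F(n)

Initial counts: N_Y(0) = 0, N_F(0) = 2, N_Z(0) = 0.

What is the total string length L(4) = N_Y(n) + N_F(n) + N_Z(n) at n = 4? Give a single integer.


Step 0: N_Y=0, N_F=2, N_Z=0, L=2
Step 1: N_Y=0, N_F=2, N_Z=2, L=4
Step 2: N_Y=2, N_F=8, N_Z=2, L=12
Step 3: N_Y=2, N_F=14, N_Z=10, L=26
Step 4: N_Y=10, N_F=44, N_Z=16, L=70

Answer: 70


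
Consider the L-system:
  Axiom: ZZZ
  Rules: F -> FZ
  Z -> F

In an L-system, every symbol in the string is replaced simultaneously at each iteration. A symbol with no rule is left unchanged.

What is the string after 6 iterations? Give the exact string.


Step 0: ZZZ
Step 1: FFF
Step 2: FZFZFZ
Step 3: FZFFZFFZF
Step 4: FZFFZFZFFZFZFFZ
Step 5: FZFFZFZFFZFFZFZFFZFFZFZF
Step 6: FZFFZFZFFZFFZFZFFZFZFFZFFZFZFFZFZFFZFFZ

Answer: FZFFZFZFFZFFZFZFFZFZFFZFFZFZFFZFZFFZFFZ


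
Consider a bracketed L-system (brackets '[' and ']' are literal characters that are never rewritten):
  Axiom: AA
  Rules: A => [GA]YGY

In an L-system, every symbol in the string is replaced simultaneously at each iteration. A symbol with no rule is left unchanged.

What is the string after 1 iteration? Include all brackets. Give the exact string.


Answer: [GA]YGY[GA]YGY

Derivation:
Step 0: AA
Step 1: [GA]YGY[GA]YGY


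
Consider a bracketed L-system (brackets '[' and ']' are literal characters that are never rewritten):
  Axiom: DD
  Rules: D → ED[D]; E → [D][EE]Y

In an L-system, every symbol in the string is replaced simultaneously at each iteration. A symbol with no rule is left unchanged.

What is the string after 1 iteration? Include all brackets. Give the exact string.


Answer: ED[D]ED[D]

Derivation:
Step 0: DD
Step 1: ED[D]ED[D]


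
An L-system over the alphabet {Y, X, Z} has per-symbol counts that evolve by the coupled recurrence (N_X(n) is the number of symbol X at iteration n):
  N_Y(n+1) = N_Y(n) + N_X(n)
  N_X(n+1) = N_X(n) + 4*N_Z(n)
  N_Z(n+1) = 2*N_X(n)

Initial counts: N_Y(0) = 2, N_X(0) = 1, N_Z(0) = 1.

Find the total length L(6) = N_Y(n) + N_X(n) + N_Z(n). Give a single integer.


Answer: 3811

Derivation:
Step 0: N_Y=2, N_X=1, N_Z=1, L=4
Step 1: N_Y=3, N_X=5, N_Z=2, L=10
Step 2: N_Y=8, N_X=13, N_Z=10, L=31
Step 3: N_Y=21, N_X=53, N_Z=26, L=100
Step 4: N_Y=74, N_X=157, N_Z=106, L=337
Step 5: N_Y=231, N_X=581, N_Z=314, L=1126
Step 6: N_Y=812, N_X=1837, N_Z=1162, L=3811


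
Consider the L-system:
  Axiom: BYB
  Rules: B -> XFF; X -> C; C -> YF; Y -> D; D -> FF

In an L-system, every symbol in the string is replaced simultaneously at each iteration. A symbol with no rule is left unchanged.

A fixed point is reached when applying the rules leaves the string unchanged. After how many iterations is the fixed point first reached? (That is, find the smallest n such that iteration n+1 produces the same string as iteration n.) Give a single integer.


Answer: 5

Derivation:
Step 0: BYB
Step 1: XFFDXFF
Step 2: CFFFFCFF
Step 3: YFFFFFYFFF
Step 4: DFFFFFDFFF
Step 5: FFFFFFFFFFFF
Step 6: FFFFFFFFFFFF  (unchanged — fixed point at step 5)


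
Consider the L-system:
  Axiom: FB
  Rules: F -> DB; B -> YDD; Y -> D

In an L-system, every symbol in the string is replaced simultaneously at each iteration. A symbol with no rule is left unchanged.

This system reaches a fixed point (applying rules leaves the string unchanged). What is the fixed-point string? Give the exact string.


Answer: DDDDDDD

Derivation:
Step 0: FB
Step 1: DBYDD
Step 2: DYDDDDD
Step 3: DDDDDDD
Step 4: DDDDDDD  (unchanged — fixed point at step 3)


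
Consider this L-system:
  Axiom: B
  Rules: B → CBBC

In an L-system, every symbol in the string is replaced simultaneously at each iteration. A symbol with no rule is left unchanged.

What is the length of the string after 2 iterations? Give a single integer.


Step 0: length = 1
Step 1: length = 4
Step 2: length = 10

Answer: 10


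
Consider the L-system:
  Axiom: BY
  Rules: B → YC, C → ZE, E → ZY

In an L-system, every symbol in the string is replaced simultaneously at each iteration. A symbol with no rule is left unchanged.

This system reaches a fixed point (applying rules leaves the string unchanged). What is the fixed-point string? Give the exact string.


Step 0: BY
Step 1: YCY
Step 2: YZEY
Step 3: YZZYY
Step 4: YZZYY  (unchanged — fixed point at step 3)

Answer: YZZYY


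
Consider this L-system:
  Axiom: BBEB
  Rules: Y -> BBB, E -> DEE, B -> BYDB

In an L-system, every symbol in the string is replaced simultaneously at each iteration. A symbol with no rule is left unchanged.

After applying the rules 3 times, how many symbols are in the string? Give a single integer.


Step 0: length = 4
Step 1: length = 15
Step 2: length = 43
Step 3: length = 126

Answer: 126


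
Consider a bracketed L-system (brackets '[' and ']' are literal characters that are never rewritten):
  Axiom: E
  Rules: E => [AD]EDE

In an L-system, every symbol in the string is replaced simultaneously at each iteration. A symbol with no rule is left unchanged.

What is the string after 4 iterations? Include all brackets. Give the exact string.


Answer: [AD][AD][AD][AD]EDED[AD]EDED[AD][AD]EDED[AD]EDED[AD][AD][AD]EDED[AD]EDED[AD][AD]EDED[AD]EDE

Derivation:
Step 0: E
Step 1: [AD]EDE
Step 2: [AD][AD]EDED[AD]EDE
Step 3: [AD][AD][AD]EDED[AD]EDED[AD][AD]EDED[AD]EDE
Step 4: [AD][AD][AD][AD]EDED[AD]EDED[AD][AD]EDED[AD]EDED[AD][AD][AD]EDED[AD]EDED[AD][AD]EDED[AD]EDE


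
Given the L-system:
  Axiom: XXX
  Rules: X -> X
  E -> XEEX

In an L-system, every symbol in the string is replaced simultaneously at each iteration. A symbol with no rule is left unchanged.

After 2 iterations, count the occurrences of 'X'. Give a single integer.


Step 0: XXX  (3 'X')
Step 1: XXX  (3 'X')
Step 2: XXX  (3 'X')

Answer: 3


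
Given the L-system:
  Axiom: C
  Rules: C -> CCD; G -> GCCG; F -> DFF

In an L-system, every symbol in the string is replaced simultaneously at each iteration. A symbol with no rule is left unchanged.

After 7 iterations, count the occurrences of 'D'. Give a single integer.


Step 0: C  (0 'D')
Step 1: CCD  (1 'D')
Step 2: CCDCCDD  (3 'D')
Step 3: CCDCCDDCCDCCDDD  (7 'D')
Step 4: CCDCCDDCCDCCDDDCCDCCDDCCDCCDDDD  (15 'D')
Step 5: CCDCCDDCCDCCDDDCCDCCDDCCDCCDDDDCCDCCDDCCDCCDDDCCDCCDDCCDCCDDDDD  (31 'D')
Step 6: CCDCCDDCCDCCDDDCCDCCDDCCDCCDDDDCCDCCDDCCDCCDDDCCDCCDDCCDCCDDDDDCCDCCDDCCDCCDDDCCDCCDDCCDCCDDDDCCDCCDDCCDCCDDDCCDCCDDCCDCCDDDDDD  (63 'D')
Step 7: CCDCCDDCCDCCDDDCCDCCDDCCDCCDDDDCCDCCDDCCDCCDDDCCDCCDDCCDCCDDDDDCCDCCDDCCDCCDDDCCDCCDDCCDCCDDDDCCDCCDDCCDCCDDDCCDCCDDCCDCCDDDDDDCCDCCDDCCDCCDDDCCDCCDDCCDCCDDDDCCDCCDDCCDCCDDDCCDCCDDCCDCCDDDDDCCDCCDDCCDCCDDDCCDCCDDCCDCCDDDDCCDCCDDCCDCCDDDCCDCCDDCCDCCDDDDDDD  (127 'D')

Answer: 127


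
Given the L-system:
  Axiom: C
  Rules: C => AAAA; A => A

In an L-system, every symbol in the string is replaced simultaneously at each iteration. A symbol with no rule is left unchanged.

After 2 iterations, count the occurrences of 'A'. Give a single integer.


Step 0: C  (0 'A')
Step 1: AAAA  (4 'A')
Step 2: AAAA  (4 'A')

Answer: 4


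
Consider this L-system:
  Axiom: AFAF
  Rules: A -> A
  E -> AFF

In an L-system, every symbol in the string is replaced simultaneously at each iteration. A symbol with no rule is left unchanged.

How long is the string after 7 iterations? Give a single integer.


Answer: 4

Derivation:
Step 0: length = 4
Step 1: length = 4
Step 2: length = 4
Step 3: length = 4
Step 4: length = 4
Step 5: length = 4
Step 6: length = 4
Step 7: length = 4


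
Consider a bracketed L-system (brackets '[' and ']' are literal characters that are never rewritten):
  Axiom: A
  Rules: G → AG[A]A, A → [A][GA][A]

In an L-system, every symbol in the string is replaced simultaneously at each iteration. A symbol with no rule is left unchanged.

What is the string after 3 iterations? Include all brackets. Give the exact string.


Step 0: A
Step 1: [A][GA][A]
Step 2: [[A][GA][A]][AG[A]A[A][GA][A]][[A][GA][A]]
Step 3: [[[A][GA][A]][AG[A]A[A][GA][A]][[A][GA][A]]][[A][GA][A]AG[A]A[[A][GA][A]][A][GA][A][[A][GA][A]][AG[A]A[A][GA][A]][[A][GA][A]]][[[A][GA][A]][AG[A]A[A][GA][A]][[A][GA][A]]]

Answer: [[[A][GA][A]][AG[A]A[A][GA][A]][[A][GA][A]]][[A][GA][A]AG[A]A[[A][GA][A]][A][GA][A][[A][GA][A]][AG[A]A[A][GA][A]][[A][GA][A]]][[[A][GA][A]][AG[A]A[A][GA][A]][[A][GA][A]]]


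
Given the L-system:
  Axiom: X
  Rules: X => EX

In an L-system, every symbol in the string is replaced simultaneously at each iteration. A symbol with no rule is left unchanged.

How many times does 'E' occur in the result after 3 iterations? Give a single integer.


Answer: 3

Derivation:
Step 0: X  (0 'E')
Step 1: EX  (1 'E')
Step 2: EEX  (2 'E')
Step 3: EEEX  (3 'E')


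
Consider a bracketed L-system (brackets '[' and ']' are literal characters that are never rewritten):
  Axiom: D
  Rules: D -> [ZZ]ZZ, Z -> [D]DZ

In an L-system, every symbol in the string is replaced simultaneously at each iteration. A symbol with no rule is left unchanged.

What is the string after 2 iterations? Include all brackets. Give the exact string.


Answer: [[D]DZ[D]DZ][D]DZ[D]DZ

Derivation:
Step 0: D
Step 1: [ZZ]ZZ
Step 2: [[D]DZ[D]DZ][D]DZ[D]DZ


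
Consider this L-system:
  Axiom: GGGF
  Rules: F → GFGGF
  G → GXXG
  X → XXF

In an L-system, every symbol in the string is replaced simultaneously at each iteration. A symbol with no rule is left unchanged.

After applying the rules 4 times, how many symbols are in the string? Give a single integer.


Step 0: length = 4
Step 1: length = 17
Step 2: length = 64
Step 3: length = 236
Step 4: length = 886

Answer: 886


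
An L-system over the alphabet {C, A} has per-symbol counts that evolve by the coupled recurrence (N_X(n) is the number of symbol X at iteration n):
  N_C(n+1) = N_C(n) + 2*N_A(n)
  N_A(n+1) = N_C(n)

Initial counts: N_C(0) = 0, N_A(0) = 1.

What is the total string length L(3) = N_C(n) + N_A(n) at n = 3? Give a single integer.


Step 0: N_C=0, N_A=1, L=1
Step 1: N_C=2, N_A=0, L=2
Step 2: N_C=2, N_A=2, L=4
Step 3: N_C=6, N_A=2, L=8

Answer: 8


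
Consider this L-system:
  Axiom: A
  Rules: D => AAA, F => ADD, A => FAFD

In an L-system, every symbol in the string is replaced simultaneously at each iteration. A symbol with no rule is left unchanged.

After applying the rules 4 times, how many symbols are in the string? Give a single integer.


Answer: 158

Derivation:
Step 0: length = 1
Step 1: length = 4
Step 2: length = 13
Step 3: length = 45
Step 4: length = 158


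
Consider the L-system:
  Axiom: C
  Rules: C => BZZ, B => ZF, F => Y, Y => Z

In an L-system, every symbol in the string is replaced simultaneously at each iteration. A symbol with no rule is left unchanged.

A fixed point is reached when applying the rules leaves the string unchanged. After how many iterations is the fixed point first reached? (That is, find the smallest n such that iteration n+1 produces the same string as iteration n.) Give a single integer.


Step 0: C
Step 1: BZZ
Step 2: ZFZZ
Step 3: ZYZZ
Step 4: ZZZZ
Step 5: ZZZZ  (unchanged — fixed point at step 4)

Answer: 4


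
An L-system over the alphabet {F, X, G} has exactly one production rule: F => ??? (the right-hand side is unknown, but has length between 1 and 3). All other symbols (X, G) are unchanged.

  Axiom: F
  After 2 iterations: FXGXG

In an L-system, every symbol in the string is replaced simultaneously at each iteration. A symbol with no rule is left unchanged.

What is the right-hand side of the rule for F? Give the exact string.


Answer: FXG

Derivation:
Trying F => FXG:
  Step 0: F
  Step 1: FXG
  Step 2: FXGXG
Matches the given result.


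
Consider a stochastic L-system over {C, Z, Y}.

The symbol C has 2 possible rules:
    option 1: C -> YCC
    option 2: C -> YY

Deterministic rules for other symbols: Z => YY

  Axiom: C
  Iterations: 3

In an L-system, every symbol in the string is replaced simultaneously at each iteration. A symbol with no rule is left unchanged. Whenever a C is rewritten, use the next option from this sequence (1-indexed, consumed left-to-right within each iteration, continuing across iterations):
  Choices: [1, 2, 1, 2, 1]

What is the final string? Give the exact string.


Answer: YYYYYYYCC

Derivation:
Step 0: C
Step 1: YCC  (used choices [1])
Step 2: YYYYCC  (used choices [2, 1])
Step 3: YYYYYYYCC  (used choices [2, 1])


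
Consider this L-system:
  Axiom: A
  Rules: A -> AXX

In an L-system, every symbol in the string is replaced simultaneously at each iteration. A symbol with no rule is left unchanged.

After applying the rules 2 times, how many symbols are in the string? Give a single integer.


Step 0: length = 1
Step 1: length = 3
Step 2: length = 5

Answer: 5


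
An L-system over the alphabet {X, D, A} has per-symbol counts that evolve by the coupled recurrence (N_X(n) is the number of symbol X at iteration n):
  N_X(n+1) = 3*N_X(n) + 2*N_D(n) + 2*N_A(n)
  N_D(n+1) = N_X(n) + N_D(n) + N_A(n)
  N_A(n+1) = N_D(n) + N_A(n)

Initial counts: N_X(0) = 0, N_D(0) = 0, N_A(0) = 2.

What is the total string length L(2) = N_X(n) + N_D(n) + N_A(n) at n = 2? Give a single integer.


Answer: 32

Derivation:
Step 0: N_X=0, N_D=0, N_A=2, L=2
Step 1: N_X=4, N_D=2, N_A=2, L=8
Step 2: N_X=20, N_D=8, N_A=4, L=32


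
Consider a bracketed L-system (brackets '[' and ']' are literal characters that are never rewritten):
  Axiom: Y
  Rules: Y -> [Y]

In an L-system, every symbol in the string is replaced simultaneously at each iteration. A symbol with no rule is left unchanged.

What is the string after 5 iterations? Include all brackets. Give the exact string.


Step 0: Y
Step 1: [Y]
Step 2: [[Y]]
Step 3: [[[Y]]]
Step 4: [[[[Y]]]]
Step 5: [[[[[Y]]]]]

Answer: [[[[[Y]]]]]


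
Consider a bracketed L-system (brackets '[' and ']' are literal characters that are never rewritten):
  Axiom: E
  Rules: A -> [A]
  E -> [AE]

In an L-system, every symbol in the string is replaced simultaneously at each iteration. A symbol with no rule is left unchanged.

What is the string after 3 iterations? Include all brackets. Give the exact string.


Answer: [[[A]][[A][AE]]]

Derivation:
Step 0: E
Step 1: [AE]
Step 2: [[A][AE]]
Step 3: [[[A]][[A][AE]]]


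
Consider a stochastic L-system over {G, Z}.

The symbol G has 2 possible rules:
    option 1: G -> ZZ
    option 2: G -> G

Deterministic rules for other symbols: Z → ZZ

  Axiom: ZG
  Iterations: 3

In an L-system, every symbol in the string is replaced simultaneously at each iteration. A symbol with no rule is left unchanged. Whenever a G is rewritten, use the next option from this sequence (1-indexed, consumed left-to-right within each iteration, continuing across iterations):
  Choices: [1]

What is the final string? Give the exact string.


Step 0: ZG
Step 1: ZZZZ  (used choices [1])
Step 2: ZZZZZZZZ  (used choices [])
Step 3: ZZZZZZZZZZZZZZZZ  (used choices [])

Answer: ZZZZZZZZZZZZZZZZ


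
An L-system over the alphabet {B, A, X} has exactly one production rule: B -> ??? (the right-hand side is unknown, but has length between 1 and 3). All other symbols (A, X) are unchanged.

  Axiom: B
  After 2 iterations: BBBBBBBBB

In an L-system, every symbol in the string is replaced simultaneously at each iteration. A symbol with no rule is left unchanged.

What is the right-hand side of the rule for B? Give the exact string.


Answer: BBB

Derivation:
Trying B -> BBB:
  Step 0: B
  Step 1: BBB
  Step 2: BBBBBBBBB
Matches the given result.


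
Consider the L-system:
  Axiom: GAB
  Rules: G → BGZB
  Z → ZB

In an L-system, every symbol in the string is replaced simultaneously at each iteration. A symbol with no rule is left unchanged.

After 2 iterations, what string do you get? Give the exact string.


Answer: BBGZBZBBAB

Derivation:
Step 0: GAB
Step 1: BGZBAB
Step 2: BBGZBZBBAB


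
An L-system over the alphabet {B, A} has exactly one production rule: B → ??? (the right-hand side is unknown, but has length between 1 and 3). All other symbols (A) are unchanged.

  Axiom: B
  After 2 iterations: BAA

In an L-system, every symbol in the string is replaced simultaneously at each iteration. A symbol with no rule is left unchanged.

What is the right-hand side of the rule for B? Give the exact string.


Answer: BA

Derivation:
Trying B → BA:
  Step 0: B
  Step 1: BA
  Step 2: BAA
Matches the given result.


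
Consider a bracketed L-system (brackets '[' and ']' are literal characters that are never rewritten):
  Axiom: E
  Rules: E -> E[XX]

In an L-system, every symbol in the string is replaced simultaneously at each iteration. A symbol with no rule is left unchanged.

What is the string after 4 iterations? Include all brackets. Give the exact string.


Answer: E[XX][XX][XX][XX]

Derivation:
Step 0: E
Step 1: E[XX]
Step 2: E[XX][XX]
Step 3: E[XX][XX][XX]
Step 4: E[XX][XX][XX][XX]


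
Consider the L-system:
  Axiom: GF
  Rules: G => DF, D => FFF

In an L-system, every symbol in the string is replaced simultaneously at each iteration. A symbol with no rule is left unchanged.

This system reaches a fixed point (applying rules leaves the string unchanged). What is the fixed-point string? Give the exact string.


Answer: FFFFF

Derivation:
Step 0: GF
Step 1: DFF
Step 2: FFFFF
Step 3: FFFFF  (unchanged — fixed point at step 2)


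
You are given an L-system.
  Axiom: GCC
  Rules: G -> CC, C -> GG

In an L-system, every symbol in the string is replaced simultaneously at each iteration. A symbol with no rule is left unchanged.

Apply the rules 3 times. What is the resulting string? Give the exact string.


Step 0: GCC
Step 1: CCGGGG
Step 2: GGGGCCCCCCCC
Step 3: CCCCCCCCGGGGGGGGGGGGGGGG

Answer: CCCCCCCCGGGGGGGGGGGGGGGG


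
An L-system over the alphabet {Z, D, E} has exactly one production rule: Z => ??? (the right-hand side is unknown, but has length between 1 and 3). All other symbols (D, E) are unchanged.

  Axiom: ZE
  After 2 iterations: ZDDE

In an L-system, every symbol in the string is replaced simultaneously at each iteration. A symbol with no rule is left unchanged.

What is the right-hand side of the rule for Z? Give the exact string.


Answer: ZD

Derivation:
Trying Z => ZD:
  Step 0: ZE
  Step 1: ZDE
  Step 2: ZDDE
Matches the given result.


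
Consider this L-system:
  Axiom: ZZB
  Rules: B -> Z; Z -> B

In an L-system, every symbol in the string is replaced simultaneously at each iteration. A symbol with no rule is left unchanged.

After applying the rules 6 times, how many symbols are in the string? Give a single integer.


Answer: 3

Derivation:
Step 0: length = 3
Step 1: length = 3
Step 2: length = 3
Step 3: length = 3
Step 4: length = 3
Step 5: length = 3
Step 6: length = 3


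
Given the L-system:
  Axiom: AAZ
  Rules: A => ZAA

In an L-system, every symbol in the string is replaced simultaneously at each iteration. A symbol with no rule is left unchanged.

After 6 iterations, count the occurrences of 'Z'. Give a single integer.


Answer: 127

Derivation:
Step 0: AAZ  (1 'Z')
Step 1: ZAAZAAZ  (3 'Z')
Step 2: ZZAAZAAZZAAZAAZ  (7 'Z')
Step 3: ZZZAAZAAZZAAZAAZZZAAZAAZZAAZAAZ  (15 'Z')
Step 4: ZZZZAAZAAZZAAZAAZZZAAZAAZZAAZAAZZZZAAZAAZZAAZAAZZZAAZAAZZAAZAAZ  (31 'Z')
Step 5: ZZZZZAAZAAZZAAZAAZZZAAZAAZZAAZAAZZZZAAZAAZZAAZAAZZZAAZAAZZAAZAAZZZZZAAZAAZZAAZAAZZZAAZAAZZAAZAAZZZZAAZAAZZAAZAAZZZAAZAAZZAAZAAZ  (63 'Z')
Step 6: ZZZZZZAAZAAZZAAZAAZZZAAZAAZZAAZAAZZZZAAZAAZZAAZAAZZZAAZAAZZAAZAAZZZZZAAZAAZZAAZAAZZZAAZAAZZAAZAAZZZZAAZAAZZAAZAAZZZAAZAAZZAAZAAZZZZZZAAZAAZZAAZAAZZZAAZAAZZAAZAAZZZZAAZAAZZAAZAAZZZAAZAAZZAAZAAZZZZZAAZAAZZAAZAAZZZAAZAAZZAAZAAZZZZAAZAAZZAAZAAZZZAAZAAZZAAZAAZ  (127 'Z')


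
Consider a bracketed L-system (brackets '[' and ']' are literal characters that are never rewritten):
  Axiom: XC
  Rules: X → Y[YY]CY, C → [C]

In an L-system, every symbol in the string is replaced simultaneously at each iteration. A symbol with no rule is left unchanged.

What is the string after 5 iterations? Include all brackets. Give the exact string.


Step 0: XC
Step 1: Y[YY]CY[C]
Step 2: Y[YY][C]Y[[C]]
Step 3: Y[YY][[C]]Y[[[C]]]
Step 4: Y[YY][[[C]]]Y[[[[C]]]]
Step 5: Y[YY][[[[C]]]]Y[[[[[C]]]]]

Answer: Y[YY][[[[C]]]]Y[[[[[C]]]]]


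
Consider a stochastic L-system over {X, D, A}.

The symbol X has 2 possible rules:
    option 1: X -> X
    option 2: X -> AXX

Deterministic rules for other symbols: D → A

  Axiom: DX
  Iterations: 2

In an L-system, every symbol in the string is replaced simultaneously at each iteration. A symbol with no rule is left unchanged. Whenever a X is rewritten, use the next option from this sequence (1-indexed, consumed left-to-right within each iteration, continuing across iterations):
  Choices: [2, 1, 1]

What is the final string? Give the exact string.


Step 0: DX
Step 1: AAXX  (used choices [2])
Step 2: AAXX  (used choices [1, 1])

Answer: AAXX


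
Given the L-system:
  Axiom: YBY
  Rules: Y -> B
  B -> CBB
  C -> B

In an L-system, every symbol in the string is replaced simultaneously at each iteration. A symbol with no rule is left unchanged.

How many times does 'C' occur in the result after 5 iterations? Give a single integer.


Answer: 53

Derivation:
Step 0: YBY  (0 'C')
Step 1: BCBBB  (1 'C')
Step 2: CBBBCBBCBBCBB  (4 'C')
Step 3: BCBBCBBCBBBCBBCBBBCBBCBBBCBBCBB  (9 'C')
Step 4: CBBBCBBCBBBCBBCBBBCBBCBBCBBBCBBCBBBCBBCBBCBBBCBBCBBBCBBCBBCBBBCBBCBBBCBBCBB  (22 'C')
Step 5: BCBBCBBCBBBCBBCBBBCBBCBBCBBBCBBCBBBCBBCBBCBBBCBBCBBBCBBCBBBCBBCBBCBBBCBBCBBBCBBCBBCBBBCBBCBBBCBBCBBBCBBCBBCBBBCBBCBBBCBBCBBCBBBCBBCBBBCBBCBBBCBBCBBCBBBCBBCBBBCBBCBBCBBBCBBCBBBCBBCBB  (53 'C')


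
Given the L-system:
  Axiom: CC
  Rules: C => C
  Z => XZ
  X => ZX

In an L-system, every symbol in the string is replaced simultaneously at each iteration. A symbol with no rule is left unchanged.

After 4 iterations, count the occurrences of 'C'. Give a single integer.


Step 0: CC  (2 'C')
Step 1: CC  (2 'C')
Step 2: CC  (2 'C')
Step 3: CC  (2 'C')
Step 4: CC  (2 'C')

Answer: 2


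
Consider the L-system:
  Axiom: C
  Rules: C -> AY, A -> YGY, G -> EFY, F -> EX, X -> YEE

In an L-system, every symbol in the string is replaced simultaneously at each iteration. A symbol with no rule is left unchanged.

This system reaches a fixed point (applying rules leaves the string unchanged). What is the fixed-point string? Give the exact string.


Answer: YEEYEEYYY

Derivation:
Step 0: C
Step 1: AY
Step 2: YGYY
Step 3: YEFYYY
Step 4: YEEXYYY
Step 5: YEEYEEYYY
Step 6: YEEYEEYYY  (unchanged — fixed point at step 5)


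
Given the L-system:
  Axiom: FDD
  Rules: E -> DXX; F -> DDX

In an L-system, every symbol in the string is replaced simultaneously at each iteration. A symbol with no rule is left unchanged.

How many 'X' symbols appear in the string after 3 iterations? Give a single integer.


Step 0: FDD  (0 'X')
Step 1: DDXDD  (1 'X')
Step 2: DDXDD  (1 'X')
Step 3: DDXDD  (1 'X')

Answer: 1


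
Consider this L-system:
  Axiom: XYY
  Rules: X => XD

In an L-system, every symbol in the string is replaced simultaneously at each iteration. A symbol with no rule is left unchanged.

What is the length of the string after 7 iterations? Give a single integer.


Answer: 10

Derivation:
Step 0: length = 3
Step 1: length = 4
Step 2: length = 5
Step 3: length = 6
Step 4: length = 7
Step 5: length = 8
Step 6: length = 9
Step 7: length = 10


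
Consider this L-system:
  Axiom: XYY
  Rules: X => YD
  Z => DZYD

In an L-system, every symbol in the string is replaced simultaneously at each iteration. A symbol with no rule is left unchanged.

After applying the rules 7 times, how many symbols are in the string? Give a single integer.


Step 0: length = 3
Step 1: length = 4
Step 2: length = 4
Step 3: length = 4
Step 4: length = 4
Step 5: length = 4
Step 6: length = 4
Step 7: length = 4

Answer: 4


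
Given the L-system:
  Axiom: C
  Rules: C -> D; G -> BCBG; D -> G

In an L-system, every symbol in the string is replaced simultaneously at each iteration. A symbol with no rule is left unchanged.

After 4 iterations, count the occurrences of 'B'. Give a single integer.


Answer: 4

Derivation:
Step 0: C  (0 'B')
Step 1: D  (0 'B')
Step 2: G  (0 'B')
Step 3: BCBG  (2 'B')
Step 4: BDBBCBG  (4 'B')


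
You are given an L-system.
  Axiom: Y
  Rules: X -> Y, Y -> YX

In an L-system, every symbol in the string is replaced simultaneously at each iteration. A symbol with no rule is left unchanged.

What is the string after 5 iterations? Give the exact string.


Answer: YXYYXYXYYXYYX

Derivation:
Step 0: Y
Step 1: YX
Step 2: YXY
Step 3: YXYYX
Step 4: YXYYXYXY
Step 5: YXYYXYXYYXYYX


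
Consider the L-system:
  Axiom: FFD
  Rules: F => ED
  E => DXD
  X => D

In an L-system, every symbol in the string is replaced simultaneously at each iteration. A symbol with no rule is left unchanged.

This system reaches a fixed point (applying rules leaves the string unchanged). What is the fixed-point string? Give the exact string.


Step 0: FFD
Step 1: EDEDD
Step 2: DXDDDXDDD
Step 3: DDDDDDDDD
Step 4: DDDDDDDDD  (unchanged — fixed point at step 3)

Answer: DDDDDDDDD


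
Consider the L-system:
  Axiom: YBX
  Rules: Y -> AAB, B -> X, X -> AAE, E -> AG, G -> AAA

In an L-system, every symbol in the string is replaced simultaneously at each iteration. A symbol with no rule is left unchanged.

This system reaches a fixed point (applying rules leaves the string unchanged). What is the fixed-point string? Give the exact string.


Step 0: YBX
Step 1: AABXAAE
Step 2: AAXAAEAAAG
Step 3: AAAAEAAAGAAAAAA
Step 4: AAAAAGAAAAAAAAAAAA
Step 5: AAAAAAAAAAAAAAAAAAAA
Step 6: AAAAAAAAAAAAAAAAAAAA  (unchanged — fixed point at step 5)

Answer: AAAAAAAAAAAAAAAAAAAA


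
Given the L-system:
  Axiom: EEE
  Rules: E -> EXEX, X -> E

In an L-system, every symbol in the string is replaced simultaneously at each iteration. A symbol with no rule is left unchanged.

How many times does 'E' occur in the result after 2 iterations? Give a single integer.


Step 0: EEE  (3 'E')
Step 1: EXEXEXEXEXEX  (6 'E')
Step 2: EXEXEEXEXEEXEXEEXEXEEXEXEEXEXE  (18 'E')

Answer: 18
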